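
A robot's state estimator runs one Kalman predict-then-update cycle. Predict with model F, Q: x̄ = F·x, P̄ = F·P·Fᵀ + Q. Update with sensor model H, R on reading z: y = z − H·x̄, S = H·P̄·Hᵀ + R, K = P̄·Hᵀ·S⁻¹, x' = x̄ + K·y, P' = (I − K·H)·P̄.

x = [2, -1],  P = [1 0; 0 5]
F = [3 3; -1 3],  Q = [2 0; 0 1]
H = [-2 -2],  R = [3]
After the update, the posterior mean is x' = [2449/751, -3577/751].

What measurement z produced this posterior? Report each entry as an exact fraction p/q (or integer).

z = [3]

x̄ = F·x = [3, -5]
P̄ = F·P·Fᵀ + Q = [56 42; 42 47]
S = H·P̄·Hᵀ + R = [751]
K = P̄·Hᵀ·S⁻¹ = [-196/751; -178/751]
x' − x̄ = [196/751, 178/751] = K·y
y = (KᵀK)⁻¹·Kᵀ·(x' − x̄) = [-1]
z = y + H·x̄ = [-1] + [4] = [3]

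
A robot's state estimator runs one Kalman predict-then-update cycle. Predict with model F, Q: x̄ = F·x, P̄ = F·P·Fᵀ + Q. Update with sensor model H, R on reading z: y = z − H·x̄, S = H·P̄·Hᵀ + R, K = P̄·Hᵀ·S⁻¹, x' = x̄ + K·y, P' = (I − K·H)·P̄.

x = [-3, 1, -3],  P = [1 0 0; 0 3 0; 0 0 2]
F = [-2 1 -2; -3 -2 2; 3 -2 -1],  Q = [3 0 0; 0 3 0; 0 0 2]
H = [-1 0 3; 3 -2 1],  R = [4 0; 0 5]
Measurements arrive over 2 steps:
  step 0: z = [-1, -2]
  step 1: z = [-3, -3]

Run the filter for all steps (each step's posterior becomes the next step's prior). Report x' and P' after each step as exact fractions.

step 0: x' = [447951/106931, 809769/106931, 98008/106931], P' = [410594/106931 635938/106931 120414/106931; 635938/106931 1122967/106931 208170/106931; 120414/106931 208170/106931 81518/106931]
step 1: x' = [-2233364626/1535521863, -900605193/511840621, -763735393/511840621], P' = [12556112498/1535521863 6990528056/511840621 1326105974/511840621; 6990528056/511840621 12361568733/511840621 2325679968/511840621; 1326105974/511840621 2325679968/511840621 636207754/511840621]

step 0: x̄ = F·x = [13, 1, -8]
step 0: P̄ = F·P·Fᵀ + Q = [18 -8 -8; -8 32 -1; -8 -1 25]
step 0: y = z − H·x̄ = [36, -31]
step 0: S = H·P̄·Hᵀ + R = [295 -53; -53 372]
step 0: K = P̄·Hᵀ·S⁻¹ = [-12338/106931 16064/106931; -2857/106931 -25990/106931; 31035/106931 5284/106931]
step 0: x' = x̄ + K·y = [447951/106931, 809769/106931, 98008/106931]
step 0: P' = (I − K·H)·P̄ = [410594/106931 635938/106931 120414/106931; 635938/106931 1122967/106931 208170/106931; 120414/106931 208170/106931 81518/106931]
step 1: x̄ = F·x = [-282149/106931, -2767375/106931, -373693/106931]
step 1: P̄ = F·P·Fᵀ + Q = [999088/106931 2017344/106931 47958/106931; 2017344/106931 13355007/106931 1300872/106931; 47958/106931 1300872/106931 961534/106931]
step 1: y = z − H·x̄ = [518137/106931, -4635403/106931]
step 1: S = H·P̄·Hᵀ + R = [9792870/106931 -3499542/106931; -3499542/106931 34784141/106931]
step 1: K = P̄·Hᵀ·S⁻¹ = [-155289683/1535521863 -19767528/511840621; -3372038/511840621 -285174666/511840621; 145629322/511840621 -7366852/511840621]
step 1: x' = x̄ + K·y = [-2233364626/1535521863, -900605193/511840621, -763735393/511840621]
step 1: P' = (I − K·H)·P̄ = [12556112498/1535521863 6990528056/511840621 1326105974/511840621; 6990528056/511840621 12361568733/511840621 2325679968/511840621; 1326105974/511840621 2325679968/511840621 636207754/511840621]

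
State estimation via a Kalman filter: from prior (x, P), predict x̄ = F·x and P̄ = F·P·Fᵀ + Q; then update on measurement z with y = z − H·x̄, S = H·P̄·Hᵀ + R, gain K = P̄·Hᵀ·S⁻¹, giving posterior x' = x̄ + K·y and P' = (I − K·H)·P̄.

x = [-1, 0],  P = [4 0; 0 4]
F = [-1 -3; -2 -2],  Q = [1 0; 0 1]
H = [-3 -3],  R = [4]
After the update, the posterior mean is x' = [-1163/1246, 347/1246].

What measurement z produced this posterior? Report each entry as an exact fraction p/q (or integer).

x̄ = F·x = [1, 2]
P̄ = F·P·Fᵀ + Q = [41 32; 32 33]
S = H·P̄·Hᵀ + R = [1246]
K = P̄·Hᵀ·S⁻¹ = [-219/1246; -195/1246]
x' − x̄ = [-2409/1246, -2145/1246] = K·y
y = (KᵀK)⁻¹·Kᵀ·(x' − x̄) = [11]
z = y + H·x̄ = [11] + [-9] = [2]

z = [2]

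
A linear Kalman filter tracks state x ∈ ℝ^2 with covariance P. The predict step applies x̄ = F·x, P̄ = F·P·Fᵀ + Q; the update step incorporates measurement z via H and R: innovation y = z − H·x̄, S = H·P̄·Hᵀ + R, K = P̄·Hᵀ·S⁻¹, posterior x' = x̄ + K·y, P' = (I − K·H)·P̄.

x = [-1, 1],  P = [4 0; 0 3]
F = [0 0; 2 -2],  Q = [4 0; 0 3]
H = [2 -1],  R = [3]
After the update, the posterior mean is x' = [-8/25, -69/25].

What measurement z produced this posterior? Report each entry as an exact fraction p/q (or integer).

z = [2]

x̄ = F·x = [0, -4]
P̄ = F·P·Fᵀ + Q = [4 0; 0 31]
S = H·P̄·Hᵀ + R = [50]
K = P̄·Hᵀ·S⁻¹ = [4/25; -31/50]
x' − x̄ = [-8/25, 31/25] = K·y
y = (KᵀK)⁻¹·Kᵀ·(x' − x̄) = [-2]
z = y + H·x̄ = [-2] + [4] = [2]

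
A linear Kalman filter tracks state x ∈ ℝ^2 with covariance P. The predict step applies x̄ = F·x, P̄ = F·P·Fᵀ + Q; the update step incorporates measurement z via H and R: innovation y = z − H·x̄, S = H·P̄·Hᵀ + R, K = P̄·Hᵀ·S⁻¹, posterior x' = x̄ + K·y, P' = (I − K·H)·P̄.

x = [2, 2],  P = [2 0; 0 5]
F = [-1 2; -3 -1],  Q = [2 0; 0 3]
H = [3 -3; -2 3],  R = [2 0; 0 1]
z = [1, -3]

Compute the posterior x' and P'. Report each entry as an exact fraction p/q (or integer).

x̄ = F·x = [2, -8]
P̄ = F·P·Fᵀ + Q = [24 -4; -4 26]
y = z − H·x̄ = [-29, 25]
S = H·P̄·Hᵀ + R = [524 -438; -438 379]
K = P̄·Hᵀ·S⁻¹ = [1389/1688 669/844; 1779/3376 1411/1688]
x' = x̄ + K·y = [-3455/1688, -8049/3376]
P' = (I − K·H)·P̄ = [1029/422 1595/844; 1595/844 2597/1688]

x' = [-3455/1688, -8049/3376]
P' = [1029/422 1595/844; 1595/844 2597/1688]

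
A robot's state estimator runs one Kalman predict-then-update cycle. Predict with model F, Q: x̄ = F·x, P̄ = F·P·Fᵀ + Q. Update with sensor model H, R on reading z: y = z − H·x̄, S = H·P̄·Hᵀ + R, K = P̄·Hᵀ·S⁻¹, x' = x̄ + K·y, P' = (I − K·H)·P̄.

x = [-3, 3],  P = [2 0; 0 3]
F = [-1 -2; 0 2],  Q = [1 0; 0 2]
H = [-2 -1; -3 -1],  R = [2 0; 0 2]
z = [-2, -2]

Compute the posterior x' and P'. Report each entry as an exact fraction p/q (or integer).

x̄ = F·x = [-3, 6]
P̄ = F·P·Fᵀ + Q = [15 -12; -12 14]
y = z − H·x̄ = [-2, -5]
S = H·P̄·Hᵀ + R = [28 44; 44 79]
K = P̄·Hᵀ·S⁻¹ = [5/46 -11/23; -89/138 44/69]
x' = x̄ + K·y = [-19/23, 283/69]
P' = (I − K·H)·P̄ = [27/23 -59/23; -59/23 443/69]

x' = [-19/23, 283/69]
P' = [27/23 -59/23; -59/23 443/69]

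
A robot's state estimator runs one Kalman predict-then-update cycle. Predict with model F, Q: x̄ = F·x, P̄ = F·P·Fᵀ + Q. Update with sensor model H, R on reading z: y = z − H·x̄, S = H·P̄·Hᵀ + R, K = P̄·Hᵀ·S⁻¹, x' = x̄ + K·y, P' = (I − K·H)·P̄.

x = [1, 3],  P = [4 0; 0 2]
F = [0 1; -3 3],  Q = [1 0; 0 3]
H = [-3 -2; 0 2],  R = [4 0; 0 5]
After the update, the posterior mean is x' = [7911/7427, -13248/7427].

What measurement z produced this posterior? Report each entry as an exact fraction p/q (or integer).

x̄ = F·x = [3, 6]
P̄ = F·P·Fᵀ + Q = [3 6; 6 57]
S = H·P̄·Hᵀ + R = [331 -264; -264 233]
K = P̄·Hᵀ·S⁻¹ = [-1725/7427 -1572/7427; -660/7427 2886/7427]
x' − x̄ = [-14370/7427, -57810/7427] = K·y
y = (KᵀK)⁻¹·Kᵀ·(x' − x̄) = [22, -15]
z = y + H·x̄ = [22, -15] + [-21, 12] = [1, -3]

z = [1, -3]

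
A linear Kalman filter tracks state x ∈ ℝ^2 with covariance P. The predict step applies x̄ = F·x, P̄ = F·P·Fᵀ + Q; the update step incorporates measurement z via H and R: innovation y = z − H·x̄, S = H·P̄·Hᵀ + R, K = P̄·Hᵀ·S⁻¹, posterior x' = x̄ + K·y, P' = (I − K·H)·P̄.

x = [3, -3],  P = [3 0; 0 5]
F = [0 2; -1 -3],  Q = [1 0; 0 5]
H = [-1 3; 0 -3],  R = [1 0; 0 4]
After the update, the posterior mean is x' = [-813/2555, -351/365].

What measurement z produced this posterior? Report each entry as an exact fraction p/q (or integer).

z = [-3, 1]

x̄ = F·x = [-6, 6]
P̄ = F·P·Fᵀ + Q = [21 -30; -30 53]
S = H·P̄·Hᵀ + R = [679 -567; -567 481]
K = P̄·Hᵀ·S⁻¹ = [-2361/5110 -261/730; 54/365 -57/365]
x' − x̄ = [14517/2555, -2541/365] = K·y
y = (KᵀK)⁻¹·Kᵀ·(x' − x̄) = [-27, 19]
z = y + H·x̄ = [-27, 19] + [24, -18] = [-3, 1]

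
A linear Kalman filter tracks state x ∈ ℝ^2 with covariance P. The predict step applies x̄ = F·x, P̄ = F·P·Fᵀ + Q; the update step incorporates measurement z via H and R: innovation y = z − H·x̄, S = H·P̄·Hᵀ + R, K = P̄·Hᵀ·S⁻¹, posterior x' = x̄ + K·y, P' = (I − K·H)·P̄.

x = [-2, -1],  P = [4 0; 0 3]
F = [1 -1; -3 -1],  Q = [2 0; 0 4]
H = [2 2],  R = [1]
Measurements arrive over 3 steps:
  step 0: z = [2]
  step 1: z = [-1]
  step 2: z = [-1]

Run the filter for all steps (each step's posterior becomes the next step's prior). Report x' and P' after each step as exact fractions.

step 0: x' = [-1, 279/137], P' = [9 -9; -9 1267/137]
step 1: x' = [-1100/441, 1100/567], P' = [1832/49 -2350/63; -2350/63 3034/81]
step 2: x' = [-562572/114553, 511680/114553], P' = [17276216/114553 -17267730/114553; -17267730/114553 17286890/114553]

step 0: x̄ = F·x = [-1, 7]
step 0: P̄ = F·P·Fᵀ + Q = [9 -9; -9 43]
step 0: y = z − H·x̄ = [-10]
step 0: S = H·P̄·Hᵀ + R = [137]
step 0: K = P̄·Hᵀ·S⁻¹ = [0; 68/137]
step 0: x' = x̄ + K·y = [-1, 279/137]
step 0: P' = (I − K·H)·P̄ = [9 -9; -9 1267/137]
step 1: x̄ = F·x = [-416/137, 132/137]
step 1: P̄ = F·P·Fᵀ + Q = [5240/137 -4898/137; -4898/137 5514/137]
step 1: y = z − H·x̄ = [431/137]
step 1: S = H·P̄·Hᵀ + R = [3969/137]
step 1: K = P̄·Hᵀ·S⁻¹ = [76/441; 176/567]
step 1: x' = x̄ + K·y = [-1100/441, 1100/567]
step 1: P' = (I − K·H)·P̄ = [1832/49 -2350/63; -2350/63 3034/81]
step 2: x̄ = F·x = [-17600/3969, 22000/3969]
step 2: P̄ = F·P·Fᵀ + Q = [601096/3969 -592610/3969; -592610/3969 611770/3969]
step 2: y = z − H·x̄ = [-12769/3969]
step 2: S = H·P̄·Hᵀ + R = [114553/3969]
step 2: K = P̄·Hᵀ·S⁻¹ = [16972/114553; 38320/114553]
step 2: x' = x̄ + K·y = [-562572/114553, 511680/114553]
step 2: P' = (I − K·H)·P̄ = [17276216/114553 -17267730/114553; -17267730/114553 17286890/114553]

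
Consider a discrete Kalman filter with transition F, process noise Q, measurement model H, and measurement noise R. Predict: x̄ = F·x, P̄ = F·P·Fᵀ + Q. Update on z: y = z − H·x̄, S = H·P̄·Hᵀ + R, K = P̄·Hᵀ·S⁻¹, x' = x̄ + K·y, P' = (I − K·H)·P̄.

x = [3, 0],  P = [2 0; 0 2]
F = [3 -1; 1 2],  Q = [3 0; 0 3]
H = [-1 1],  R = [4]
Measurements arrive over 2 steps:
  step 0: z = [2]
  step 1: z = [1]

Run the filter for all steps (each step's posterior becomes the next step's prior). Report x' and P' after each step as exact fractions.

step 0: x' = [13/3, 49/9], P' = [43/4 101/12; 101/12 347/36]
step 1: x' = [764/93, 307/31], P' = [9069/155 27023/465; 27023/465 28507/465]

step 0: x̄ = F·x = [9, 3]
step 0: P̄ = F·P·Fᵀ + Q = [23 2; 2 13]
step 0: y = z − H·x̄ = [8]
step 0: S = H·P̄·Hᵀ + R = [36]
step 0: K = P̄·Hᵀ·S⁻¹ = [-7/12; 11/36]
step 0: x' = x̄ + K·y = [13/3, 49/9]
step 0: P' = (I − K·H)·P̄ = [43/4 101/12; 101/12 347/36]
step 1: x̄ = F·x = [68/9, 137/9]
step 1: P̄ = F·P·Fᵀ + Q = [530/9 991/18; 991/18 3095/36]
step 1: y = z − H·x̄ = [-20/3]
step 1: S = H·P̄·Hᵀ + R = [155/4]
step 1: K = P̄·Hᵀ·S⁻¹ = [-46/465; 371/465]
step 1: x' = x̄ + K·y = [764/93, 307/31]
step 1: P' = (I − K·H)·P̄ = [9069/155 27023/465; 27023/465 28507/465]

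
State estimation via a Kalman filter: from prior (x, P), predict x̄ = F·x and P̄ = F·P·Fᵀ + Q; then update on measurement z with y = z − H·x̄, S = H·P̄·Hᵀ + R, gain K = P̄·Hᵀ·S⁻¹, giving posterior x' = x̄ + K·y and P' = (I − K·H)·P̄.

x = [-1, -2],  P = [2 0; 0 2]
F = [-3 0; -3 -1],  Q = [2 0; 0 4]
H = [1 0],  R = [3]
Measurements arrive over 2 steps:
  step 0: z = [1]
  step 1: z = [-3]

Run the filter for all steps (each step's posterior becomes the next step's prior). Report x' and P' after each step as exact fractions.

step 0: x' = [29/23, 79/23], P' = [60/23 54/23; 54/23 228/23]
step 1: x' = [-2019/655, -4178/655], P' = [1758/655 2106/655; 2106/655 12292/655]

step 0: x̄ = F·x = [3, 5]
step 0: P̄ = F·P·Fᵀ + Q = [20 18; 18 24]
step 0: y = z − H·x̄ = [-2]
step 0: S = H·P̄·Hᵀ + R = [23]
step 0: K = P̄·Hᵀ·S⁻¹ = [20/23; 18/23]
step 0: x' = x̄ + K·y = [29/23, 79/23]
step 0: P' = (I − K·H)·P̄ = [60/23 54/23; 54/23 228/23]
step 1: x̄ = F·x = [-87/23, -166/23]
step 1: P̄ = F·P·Fᵀ + Q = [586/23 702/23; 702/23 1184/23]
step 1: y = z − H·x̄ = [18/23]
step 1: S = H·P̄·Hᵀ + R = [655/23]
step 1: K = P̄·Hᵀ·S⁻¹ = [586/655; 702/655]
step 1: x' = x̄ + K·y = [-2019/655, -4178/655]
step 1: P' = (I − K·H)·P̄ = [1758/655 2106/655; 2106/655 12292/655]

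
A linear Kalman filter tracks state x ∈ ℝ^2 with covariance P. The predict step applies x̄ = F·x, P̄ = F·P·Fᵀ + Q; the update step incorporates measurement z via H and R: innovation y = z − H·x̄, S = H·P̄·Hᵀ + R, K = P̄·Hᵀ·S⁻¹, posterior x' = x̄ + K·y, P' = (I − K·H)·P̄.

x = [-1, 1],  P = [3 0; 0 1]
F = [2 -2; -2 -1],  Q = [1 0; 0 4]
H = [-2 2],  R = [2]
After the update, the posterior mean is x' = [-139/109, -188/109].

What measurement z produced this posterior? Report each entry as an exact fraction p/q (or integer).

x̄ = F·x = [-4, 1]
P̄ = F·P·Fᵀ + Q = [17 -10; -10 17]
S = H·P̄·Hᵀ + R = [218]
K = P̄·Hᵀ·S⁻¹ = [-27/109; 27/109]
x' − x̄ = [297/109, -297/109] = K·y
y = (KᵀK)⁻¹·Kᵀ·(x' − x̄) = [-11]
z = y + H·x̄ = [-11] + [10] = [-1]

z = [-1]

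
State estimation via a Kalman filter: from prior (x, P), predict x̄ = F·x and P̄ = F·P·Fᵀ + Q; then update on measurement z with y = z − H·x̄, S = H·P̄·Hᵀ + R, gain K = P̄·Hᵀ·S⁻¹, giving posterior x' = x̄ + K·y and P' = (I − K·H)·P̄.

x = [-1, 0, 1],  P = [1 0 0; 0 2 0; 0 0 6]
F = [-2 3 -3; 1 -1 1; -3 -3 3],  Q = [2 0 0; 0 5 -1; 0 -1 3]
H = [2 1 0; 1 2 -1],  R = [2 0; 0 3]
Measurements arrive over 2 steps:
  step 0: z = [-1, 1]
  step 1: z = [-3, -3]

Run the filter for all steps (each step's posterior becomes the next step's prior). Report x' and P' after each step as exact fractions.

step 0: x' = [-5689/5150, 7387/5150, 3187/2575], P' = [5521/2575 -7693/2575 -9136/2575; -7693/2575 13669/2575 17938/2575; -9136/2575 17938/2575 31276/2575]
step 1: x' = [-67794407/42126024, 2247823/5265753, 25356179/10531506], P' = [43180567/21063012 -15175000/5265753 -18334429/5265753; -15175000/5265753 27739114/5265753 37600402/5265753; -18334429/5265753 37600402/5265753 67866976/5265753]

step 0: x̄ = F·x = [-1, 0, 6]
step 0: P̄ = F·P·Fᵀ + Q = [78 -26 -66; -26 14 20; -66 20 84]
step 0: y = z − H·x̄ = [1, 8]
step 0: S = H·P̄·Hᵀ + R = [224 166; 166 169]
step 0: K = P̄·Hᵀ·S⁻¹ = [3349/5150 -243/2575; -1717/5150 569/2575; -167/2575 -1512/2575]
step 0: x' = x̄ + K·y = [-5689/5150, 7387/5150, 3187/2575]
step 0: P' = (I − K·H)·P̄ = [5521/2575 -7693/2575 -9136/2575; -7693/2575 13669/2575 17938/2575; -9136/2575 17938/2575 31276/2575]
step 1: x̄ = F·x = [14417/5150, -3351/2575, 7014/2575]
step 1: P̄ = F·P·Fᵀ + Q = [91539/2575 -31034/2575 -52824/2575; -31034/2575 24579/2575 8069/2575; -52824/2575 8069/2575 165009/2575]
step 1: y = z − H·x̄ = [-18791/2575, -487/1030]
step 1: S = H·P̄·Hᵀ + R = [271749/2575 34929/515; 34929/515 12473/103]
step 1: K = P̄·Hᵀ·S⁻¹ = [12830567/21063012 -542413/7021004; -1305443/5265753 300314/1755251; 465772/5265753 -1222289/1755251]
step 1: x' = x̄ + K·y = [-67794407/42126024, 2247823/5265753, 25356179/10531506]
step 1: P' = (I − K·H)·P̄ = [43180567/21063012 -15175000/5265753 -18334429/5265753; -15175000/5265753 27739114/5265753 37600402/5265753; -18334429/5265753 37600402/5265753 67866976/5265753]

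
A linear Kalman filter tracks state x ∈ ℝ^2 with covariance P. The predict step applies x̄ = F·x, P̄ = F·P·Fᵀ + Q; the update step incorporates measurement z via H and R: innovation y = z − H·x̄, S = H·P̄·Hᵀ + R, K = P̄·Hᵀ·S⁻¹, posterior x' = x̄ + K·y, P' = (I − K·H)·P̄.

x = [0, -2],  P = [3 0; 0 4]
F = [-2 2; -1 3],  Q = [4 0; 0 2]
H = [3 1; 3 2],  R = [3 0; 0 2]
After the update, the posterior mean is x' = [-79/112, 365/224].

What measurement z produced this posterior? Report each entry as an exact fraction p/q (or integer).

x̄ = F·x = [-4, -6]
P̄ = F·P·Fᵀ + Q = [32 30; 30 41]
S = H·P̄·Hᵀ + R = [512 640; 640 814]
K = P̄·Hᵀ·S⁻¹ = [681/1792 -3/28; -1723/3584 33/56]
x' − x̄ = [369/112, 1709/224] = K·y
y = (KᵀK)⁻¹·Kᵀ·(x' − x̄) = [16, 26]
z = y + H·x̄ = [16, 26] + [-18, -24] = [-2, 2]

z = [-2, 2]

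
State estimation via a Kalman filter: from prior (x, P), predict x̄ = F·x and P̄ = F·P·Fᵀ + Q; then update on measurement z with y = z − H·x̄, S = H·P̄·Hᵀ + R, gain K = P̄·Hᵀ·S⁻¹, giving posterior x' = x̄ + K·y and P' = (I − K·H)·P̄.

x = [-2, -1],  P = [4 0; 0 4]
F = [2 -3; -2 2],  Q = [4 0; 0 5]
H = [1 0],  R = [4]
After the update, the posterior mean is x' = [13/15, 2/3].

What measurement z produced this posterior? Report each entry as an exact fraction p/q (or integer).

z = [1]

x̄ = F·x = [-1, 2]
P̄ = F·P·Fᵀ + Q = [56 -40; -40 37]
S = H·P̄·Hᵀ + R = [60]
K = P̄·Hᵀ·S⁻¹ = [14/15; -2/3]
x' − x̄ = [28/15, -4/3] = K·y
y = (KᵀK)⁻¹·Kᵀ·(x' − x̄) = [2]
z = y + H·x̄ = [2] + [-1] = [1]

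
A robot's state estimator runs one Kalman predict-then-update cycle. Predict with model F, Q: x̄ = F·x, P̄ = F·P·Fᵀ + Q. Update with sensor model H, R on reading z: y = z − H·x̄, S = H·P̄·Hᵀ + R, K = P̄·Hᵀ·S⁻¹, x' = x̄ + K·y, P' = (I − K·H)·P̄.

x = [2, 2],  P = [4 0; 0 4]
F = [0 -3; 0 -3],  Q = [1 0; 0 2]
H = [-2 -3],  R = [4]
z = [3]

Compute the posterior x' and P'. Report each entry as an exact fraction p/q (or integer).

x' = [-321/463, -267/463]
P' = [569/463 -258/463; -258/463 296/463]

x̄ = F·x = [-6, -6]
P̄ = F·P·Fᵀ + Q = [37 36; 36 38]
y = z − H·x̄ = [-27]
S = H·P̄·Hᵀ + R = [926]
K = P̄·Hᵀ·S⁻¹ = [-91/463; -93/463]
x' = x̄ + K·y = [-321/463, -267/463]
P' = (I − K·H)·P̄ = [569/463 -258/463; -258/463 296/463]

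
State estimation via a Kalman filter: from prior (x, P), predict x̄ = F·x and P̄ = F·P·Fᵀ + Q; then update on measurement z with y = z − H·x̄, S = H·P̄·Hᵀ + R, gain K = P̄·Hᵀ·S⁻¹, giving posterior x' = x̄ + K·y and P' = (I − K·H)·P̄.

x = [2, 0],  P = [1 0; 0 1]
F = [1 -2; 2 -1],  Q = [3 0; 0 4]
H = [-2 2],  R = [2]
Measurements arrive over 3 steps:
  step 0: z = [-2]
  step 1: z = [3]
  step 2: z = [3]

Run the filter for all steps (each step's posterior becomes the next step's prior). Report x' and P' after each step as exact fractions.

step 0: x' = [62/19, 46/19], P' = [120/19 116/19; 116/19 121/19]
step 1: x' = [525/1231, 2451/1231], P' = [3603/1231 3308/1231; 3308/1231 3619/1231]
step 2: x' = [-144543/46141, -74202/46141], P' = [136308/46141 125672/46141; 125672/46141 137491/46141]

step 0: x̄ = F·x = [2, 4]
step 0: P̄ = F·P·Fᵀ + Q = [8 4; 4 9]
step 0: y = z − H·x̄ = [-6]
step 0: S = H·P̄·Hᵀ + R = [38]
step 0: K = P̄·Hᵀ·S⁻¹ = [-4/19; 5/19]
step 0: x' = x̄ + K·y = [62/19, 46/19]
step 0: P' = (I − K·H)·P̄ = [120/19 116/19; 116/19 121/19]
step 1: x̄ = F·x = [-30/19, 78/19]
step 1: P̄ = F·P·Fᵀ + Q = [197/19 -98/19; -98/19 213/19]
step 1: y = z − H·x̄ = [-159/19]
step 1: S = H·P̄·Hᵀ + R = [2462/19]
step 1: K = P̄·Hᵀ·S⁻¹ = [-295/1231; 311/1231]
step 1: x' = x̄ + K·y = [525/1231, 2451/1231]
step 1: P' = (I − K·H)·P̄ = [3603/1231 3308/1231; 3308/1231 3619/1231]
step 2: x̄ = F·x = [-4377/1231, -1401/1231]
step 2: P̄ = F·P·Fᵀ + Q = [8540/1231 -2096/1231; -2096/1231 9723/1231]
step 2: y = z − H·x̄ = [-2259/1231]
step 2: S = H·P̄·Hᵀ + R = [92282/1231]
step 2: K = P̄·Hᵀ·S⁻¹ = [-10636/46141; 11819/46141]
step 2: x' = x̄ + K·y = [-144543/46141, -74202/46141]
step 2: P' = (I − K·H)·P̄ = [136308/46141 125672/46141; 125672/46141 137491/46141]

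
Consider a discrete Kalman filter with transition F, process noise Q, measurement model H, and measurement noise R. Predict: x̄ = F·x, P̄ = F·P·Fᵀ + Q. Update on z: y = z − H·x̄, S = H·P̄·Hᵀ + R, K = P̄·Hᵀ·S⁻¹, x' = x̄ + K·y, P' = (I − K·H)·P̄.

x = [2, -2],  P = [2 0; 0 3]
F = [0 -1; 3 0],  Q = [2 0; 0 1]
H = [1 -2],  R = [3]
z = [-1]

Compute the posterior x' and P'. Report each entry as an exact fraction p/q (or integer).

x' = [71/28, 27/14]
P' = [395/84 95/42; 95/42 38/21]

x̄ = F·x = [2, 6]
P̄ = F·P·Fᵀ + Q = [5 0; 0 19]
y = z − H·x̄ = [9]
S = H·P̄·Hᵀ + R = [84]
K = P̄·Hᵀ·S⁻¹ = [5/84; -19/42]
x' = x̄ + K·y = [71/28, 27/14]
P' = (I − K·H)·P̄ = [395/84 95/42; 95/42 38/21]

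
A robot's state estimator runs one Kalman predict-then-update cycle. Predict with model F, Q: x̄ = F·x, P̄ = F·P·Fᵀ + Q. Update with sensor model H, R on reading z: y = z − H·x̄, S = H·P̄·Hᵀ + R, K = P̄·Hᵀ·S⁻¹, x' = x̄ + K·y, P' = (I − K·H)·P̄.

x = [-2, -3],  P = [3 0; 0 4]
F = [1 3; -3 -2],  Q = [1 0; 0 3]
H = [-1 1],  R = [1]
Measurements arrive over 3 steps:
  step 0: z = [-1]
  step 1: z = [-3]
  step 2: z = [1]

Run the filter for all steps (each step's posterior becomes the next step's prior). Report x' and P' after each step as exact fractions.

step 0: x' = [23/51, -20/51], P' = [791/153 718/153; 718/153 797/153]
step 1: x' = [20858/31033, -143999/62066], P' = [52711/31033 38972/31033; 38972/31033 112379/62066]
step 2: x' = [-7393689/2641439, -13765685/7924317], P' = [4492249/2641439 3327420/2641439; 3327420/2641439 14350024/7924317]

step 0: x̄ = F·x = [-11, 12]
step 0: P̄ = F·P·Fᵀ + Q = [40 -33; -33 46]
step 0: y = z − H·x̄ = [-24]
step 0: S = H·P̄·Hᵀ + R = [153]
step 0: K = P̄·Hᵀ·S⁻¹ = [-73/153; 79/153]
step 0: x' = x̄ + K·y = [23/51, -20/51]
step 0: P' = (I − K·H)·P̄ = [791/153 718/153; 718/153 797/153]
step 1: x̄ = F·x = [-37/51, -29/51]
step 1: P̄ = F·P·Fᵀ + Q = [12425/153 -15053/153; -15053/153 19382/153]
step 1: y = z − H·x̄ = [-161/51]
step 1: S = H·P̄·Hᵀ + R = [62066/153]
step 1: K = P̄·Hᵀ·S⁻¹ = [-13739/31033; 34435/62066]
step 1: x' = x̄ + K·y = [20858/31033, -143999/62066]
step 1: P' = (I − K·H)·P̄ = [52711/31033 38972/31033; 38972/31033 112379/62066]
step 2: x̄ = F·x = [-390281/62066, 81425/31033]
step 2: P̄ = F·P·Fᵀ + Q = [1646563/62066 -923962/31033; -923962/31033 1259920/31033]
step 2: y = z − H·x̄ = [-491065/62066]
step 2: S = H·P̄·Hᵀ + R = [7924317/62066]
step 2: K = P̄·Hᵀ·S⁻¹ = [-1164829/2641439; 4367764/7924317]
step 2: x' = x̄ + K·y = [-7393689/2641439, -13765685/7924317]
step 2: P' = (I − K·H)·P̄ = [4492249/2641439 3327420/2641439; 3327420/2641439 14350024/7924317]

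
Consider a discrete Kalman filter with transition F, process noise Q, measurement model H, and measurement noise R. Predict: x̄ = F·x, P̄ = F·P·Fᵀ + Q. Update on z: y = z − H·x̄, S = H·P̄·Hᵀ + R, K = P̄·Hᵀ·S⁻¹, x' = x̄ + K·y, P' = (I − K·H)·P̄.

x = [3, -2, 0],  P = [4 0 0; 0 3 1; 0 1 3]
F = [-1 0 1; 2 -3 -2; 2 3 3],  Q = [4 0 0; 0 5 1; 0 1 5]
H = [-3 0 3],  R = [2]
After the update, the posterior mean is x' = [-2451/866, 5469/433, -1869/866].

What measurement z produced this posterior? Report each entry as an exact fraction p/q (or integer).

x̄ = F·x = [-3, 12, 0]
P̄ = F·P·Fᵀ + Q = [11 -17 4; -17 72 -43; 4 -43 93]
S = H·P̄·Hᵀ + R = [866]
K = P̄·Hᵀ·S⁻¹ = [-21/866; -39/433; 267/866]
x' − x̄ = [147/866, 273/433, -1869/866] = K·y
y = (KᵀK)⁻¹·Kᵀ·(x' − x̄) = [-7]
z = y + H·x̄ = [-7] + [9] = [2]

z = [2]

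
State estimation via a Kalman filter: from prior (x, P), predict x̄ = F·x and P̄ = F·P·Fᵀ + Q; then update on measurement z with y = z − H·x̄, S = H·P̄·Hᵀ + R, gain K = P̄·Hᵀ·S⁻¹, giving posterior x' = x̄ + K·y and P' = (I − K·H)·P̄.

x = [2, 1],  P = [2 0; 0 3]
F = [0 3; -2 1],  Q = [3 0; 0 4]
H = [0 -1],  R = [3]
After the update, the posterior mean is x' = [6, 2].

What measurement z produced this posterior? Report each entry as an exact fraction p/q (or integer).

x̄ = F·x = [3, -3]
P̄ = F·P·Fᵀ + Q = [30 9; 9 15]
S = H·P̄·Hᵀ + R = [18]
K = P̄·Hᵀ·S⁻¹ = [-1/2; -5/6]
x' − x̄ = [3, 5] = K·y
y = (KᵀK)⁻¹·Kᵀ·(x' − x̄) = [-6]
z = y + H·x̄ = [-6] + [3] = [-3]

z = [-3]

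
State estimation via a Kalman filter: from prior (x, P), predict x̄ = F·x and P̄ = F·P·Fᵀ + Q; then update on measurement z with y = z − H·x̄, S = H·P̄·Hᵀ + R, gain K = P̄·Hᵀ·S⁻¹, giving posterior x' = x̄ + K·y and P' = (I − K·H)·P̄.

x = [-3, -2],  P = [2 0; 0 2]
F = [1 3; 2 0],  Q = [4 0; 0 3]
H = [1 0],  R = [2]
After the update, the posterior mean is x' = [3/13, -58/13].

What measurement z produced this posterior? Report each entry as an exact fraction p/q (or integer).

x̄ = F·x = [-9, -6]
P̄ = F·P·Fᵀ + Q = [24 4; 4 11]
S = H·P̄·Hᵀ + R = [26]
K = P̄·Hᵀ·S⁻¹ = [12/13; 2/13]
x' − x̄ = [120/13, 20/13] = K·y
y = (KᵀK)⁻¹·Kᵀ·(x' − x̄) = [10]
z = y + H·x̄ = [10] + [-9] = [1]

z = [1]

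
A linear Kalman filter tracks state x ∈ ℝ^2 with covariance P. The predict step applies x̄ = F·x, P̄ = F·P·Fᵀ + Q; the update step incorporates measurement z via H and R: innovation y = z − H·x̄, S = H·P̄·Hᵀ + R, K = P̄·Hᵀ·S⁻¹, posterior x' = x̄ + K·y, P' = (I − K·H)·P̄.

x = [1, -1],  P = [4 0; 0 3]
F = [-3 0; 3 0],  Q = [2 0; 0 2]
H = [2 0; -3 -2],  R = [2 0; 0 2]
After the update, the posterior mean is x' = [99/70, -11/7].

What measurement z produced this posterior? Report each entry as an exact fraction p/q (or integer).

x̄ = F·x = [-3, 3]
P̄ = F·P·Fᵀ + Q = [38 -36; -36 38]
S = H·P̄·Hᵀ + R = [154 -84; -84 64]
K = P̄·Hᵀ·S⁻¹ = [167/350 -3/100; -24/35 -2/5]
x' − x̄ = [309/70, -32/7] = K·y
y = (KᵀK)⁻¹·Kᵀ·(x' − x̄) = [9, -4]
z = y + H·x̄ = [9, -4] + [-6, 3] = [3, -1]

z = [3, -1]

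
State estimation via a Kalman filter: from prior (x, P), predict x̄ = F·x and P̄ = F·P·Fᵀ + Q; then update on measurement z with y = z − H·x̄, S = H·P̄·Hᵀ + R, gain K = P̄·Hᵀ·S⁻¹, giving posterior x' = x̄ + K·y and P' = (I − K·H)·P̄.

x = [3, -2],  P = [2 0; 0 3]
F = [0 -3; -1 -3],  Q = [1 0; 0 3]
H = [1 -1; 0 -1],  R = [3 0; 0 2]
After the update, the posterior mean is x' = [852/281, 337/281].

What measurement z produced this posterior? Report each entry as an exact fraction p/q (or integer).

z = [1, -1]

x̄ = F·x = [6, 3]
P̄ = F·P·Fᵀ + Q = [28 27; 27 32]
S = H·P̄·Hᵀ + R = [9 5; 5 34]
K = P̄·Hᵀ·S⁻¹ = [169/281 -248/281; -10/281 -263/281]
x' − x̄ = [-834/281, -506/281] = K·y
y = (KᵀK)⁻¹·Kᵀ·(x' − x̄) = [-2, 2]
z = y + H·x̄ = [-2, 2] + [3, -3] = [1, -1]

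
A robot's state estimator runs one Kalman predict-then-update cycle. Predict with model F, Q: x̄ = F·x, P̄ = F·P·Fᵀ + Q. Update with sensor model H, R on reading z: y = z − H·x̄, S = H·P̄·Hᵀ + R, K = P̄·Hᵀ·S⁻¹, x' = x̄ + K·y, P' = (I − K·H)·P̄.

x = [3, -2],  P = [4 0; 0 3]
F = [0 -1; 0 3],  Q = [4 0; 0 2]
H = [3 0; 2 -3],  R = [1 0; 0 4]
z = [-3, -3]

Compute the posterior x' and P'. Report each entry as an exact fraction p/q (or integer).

x̄ = F·x = [2, -6]
P̄ = F·P·Fᵀ + Q = [7 -9; -9 29]
y = z − H·x̄ = [-9, -25]
S = H·P̄·Hᵀ + R = [64 123; 123 401]
K = P̄·Hᵀ·S⁻¹ = [3378/10535 41/10535; 2088/10535 -3399/10535]
x' = x̄ + K·y = [-10357/10535, 2973/10535]
P' = (I − K·H)·P̄ = [1126/10535 696/10535; 696/10535 4996/10535]

x' = [-10357/10535, 2973/10535]
P' = [1126/10535 696/10535; 696/10535 4996/10535]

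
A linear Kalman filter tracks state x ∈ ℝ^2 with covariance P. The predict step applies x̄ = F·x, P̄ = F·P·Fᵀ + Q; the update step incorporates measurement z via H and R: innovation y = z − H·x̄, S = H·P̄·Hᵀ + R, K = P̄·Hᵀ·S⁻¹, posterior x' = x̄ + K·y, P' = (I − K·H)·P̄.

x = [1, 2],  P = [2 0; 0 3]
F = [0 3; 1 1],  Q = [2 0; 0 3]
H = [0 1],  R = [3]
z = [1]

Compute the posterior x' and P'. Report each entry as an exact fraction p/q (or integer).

x̄ = F·x = [6, 3]
P̄ = F·P·Fᵀ + Q = [29 9; 9 8]
y = z − H·x̄ = [-2]
S = H·P̄·Hᵀ + R = [11]
K = P̄·Hᵀ·S⁻¹ = [9/11; 8/11]
x' = x̄ + K·y = [48/11, 17/11]
P' = (I − K·H)·P̄ = [238/11 27/11; 27/11 24/11]

x' = [48/11, 17/11]
P' = [238/11 27/11; 27/11 24/11]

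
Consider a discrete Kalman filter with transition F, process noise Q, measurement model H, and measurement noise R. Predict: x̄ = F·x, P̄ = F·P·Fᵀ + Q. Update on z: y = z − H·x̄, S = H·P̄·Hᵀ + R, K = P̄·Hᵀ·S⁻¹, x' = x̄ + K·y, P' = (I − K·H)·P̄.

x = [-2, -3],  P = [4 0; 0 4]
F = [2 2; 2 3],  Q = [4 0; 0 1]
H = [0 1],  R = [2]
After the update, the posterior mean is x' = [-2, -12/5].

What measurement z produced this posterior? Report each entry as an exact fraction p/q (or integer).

x̄ = F·x = [-10, -13]
P̄ = F·P·Fᵀ + Q = [36 40; 40 53]
S = H·P̄·Hᵀ + R = [55]
K = P̄·Hᵀ·S⁻¹ = [8/11; 53/55]
x' − x̄ = [8, 53/5] = K·y
y = (KᵀK)⁻¹·Kᵀ·(x' − x̄) = [11]
z = y + H·x̄ = [11] + [-13] = [-2]

z = [-2]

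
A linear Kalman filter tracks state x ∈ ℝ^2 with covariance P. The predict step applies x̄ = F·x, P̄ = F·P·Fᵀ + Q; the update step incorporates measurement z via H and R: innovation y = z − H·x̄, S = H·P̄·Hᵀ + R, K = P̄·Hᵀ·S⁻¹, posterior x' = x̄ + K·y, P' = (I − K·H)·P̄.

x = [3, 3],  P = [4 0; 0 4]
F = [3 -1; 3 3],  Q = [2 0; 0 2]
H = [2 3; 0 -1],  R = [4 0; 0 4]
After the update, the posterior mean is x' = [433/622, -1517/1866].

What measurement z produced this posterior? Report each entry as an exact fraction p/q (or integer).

x̄ = F·x = [6, 18]
P̄ = F·P·Fᵀ + Q = [42 24; 24 74]
S = H·P̄·Hᵀ + R = [1126 -270; -270 78]
K = P̄·Hᵀ·S⁻¹ = [237/622 629/622; 45/622 -1303/1866]
x' − x̄ = [-3299/622, -35105/1866] = K·y
y = (KᵀK)⁻¹·Kᵀ·(x' − x̄) = [-67, 20]
z = y + H·x̄ = [-67, 20] + [66, -18] = [-1, 2]

z = [-1, 2]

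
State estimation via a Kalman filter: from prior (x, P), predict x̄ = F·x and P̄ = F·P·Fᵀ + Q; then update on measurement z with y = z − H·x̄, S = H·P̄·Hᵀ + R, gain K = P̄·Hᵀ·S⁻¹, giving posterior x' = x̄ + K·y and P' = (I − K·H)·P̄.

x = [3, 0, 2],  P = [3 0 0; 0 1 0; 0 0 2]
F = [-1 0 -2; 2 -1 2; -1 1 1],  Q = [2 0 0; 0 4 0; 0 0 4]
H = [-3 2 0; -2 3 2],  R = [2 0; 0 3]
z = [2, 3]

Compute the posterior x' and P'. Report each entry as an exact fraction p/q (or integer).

x' = [-1855/7402, 11423/14804, 367/14804]
P' = [5183/3701 14279/7402 -11069/7402; 14279/7402 45969/14804 -39839/14804; -11069/7402 -39839/14804 46985/14804]

x̄ = F·x = [-7, 10, -1]
P̄ = F·P·Fᵀ + Q = [13 -14 -1; -14 25 -3; -1 -3 10]
y = z − H·x̄ = [-39, -39]
S = H·P̄·Hᵀ + R = [387 404; 404 460]
K = P̄·Hᵀ·S⁻¹ = [-635/3701 -11/7402; 783/3701 371/14804; -1658/3701 6243/14804]
x' = x̄ + K·y = [-1855/7402, 11423/14804, 367/14804]
P' = (I − K·H)·P̄ = [5183/3701 14279/7402 -11069/7402; 14279/7402 45969/14804 -39839/14804; -11069/7402 -39839/14804 46985/14804]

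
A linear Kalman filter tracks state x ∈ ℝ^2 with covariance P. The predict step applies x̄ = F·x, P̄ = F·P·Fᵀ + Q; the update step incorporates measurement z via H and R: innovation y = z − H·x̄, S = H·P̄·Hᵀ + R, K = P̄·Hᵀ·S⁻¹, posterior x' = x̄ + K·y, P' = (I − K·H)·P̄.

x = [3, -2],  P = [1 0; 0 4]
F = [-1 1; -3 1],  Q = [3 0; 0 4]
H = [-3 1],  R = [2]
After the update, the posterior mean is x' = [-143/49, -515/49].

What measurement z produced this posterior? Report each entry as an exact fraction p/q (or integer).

z = [-2]

x̄ = F·x = [-5, -11]
P̄ = F·P·Fᵀ + Q = [8 7; 7 17]
S = H·P̄·Hᵀ + R = [49]
K = P̄·Hᵀ·S⁻¹ = [-17/49; -4/49]
x' − x̄ = [102/49, 24/49] = K·y
y = (KᵀK)⁻¹·Kᵀ·(x' − x̄) = [-6]
z = y + H·x̄ = [-6] + [4] = [-2]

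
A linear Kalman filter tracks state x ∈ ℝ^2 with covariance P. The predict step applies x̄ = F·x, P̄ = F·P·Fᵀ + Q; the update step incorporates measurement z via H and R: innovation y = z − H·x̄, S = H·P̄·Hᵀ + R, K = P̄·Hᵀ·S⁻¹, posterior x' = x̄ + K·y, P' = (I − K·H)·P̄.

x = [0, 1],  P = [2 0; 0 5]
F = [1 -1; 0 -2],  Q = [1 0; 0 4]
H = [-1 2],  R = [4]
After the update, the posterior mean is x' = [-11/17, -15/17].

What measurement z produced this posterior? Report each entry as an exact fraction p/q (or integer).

z = [-1]

x̄ = F·x = [-1, -2]
P̄ = F·P·Fᵀ + Q = [8 10; 10 24]
S = H·P̄·Hᵀ + R = [68]
K = P̄·Hᵀ·S⁻¹ = [3/17; 19/34]
x' − x̄ = [6/17, 19/17] = K·y
y = (KᵀK)⁻¹·Kᵀ·(x' − x̄) = [2]
z = y + H·x̄ = [2] + [-3] = [-1]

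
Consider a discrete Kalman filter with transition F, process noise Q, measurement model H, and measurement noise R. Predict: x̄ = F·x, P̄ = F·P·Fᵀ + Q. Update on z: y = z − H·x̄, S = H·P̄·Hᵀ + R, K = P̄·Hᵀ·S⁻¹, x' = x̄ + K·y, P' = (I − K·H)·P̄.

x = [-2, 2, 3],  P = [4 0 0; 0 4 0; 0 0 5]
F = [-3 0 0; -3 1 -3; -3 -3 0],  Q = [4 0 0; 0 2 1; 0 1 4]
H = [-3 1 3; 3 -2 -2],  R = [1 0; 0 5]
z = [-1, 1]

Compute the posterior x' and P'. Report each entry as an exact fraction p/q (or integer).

x̄ = F·x = [6, -1, 0]
P̄ = F·P·Fᵀ + Q = [40 36 36; 36 87 25; 36 25 76]
y = z − H·x̄ = [18, -19]
S = H·P̄·Hᵀ + R = [418 -326; -326 353]
K = P̄·Hᵀ·S⁻¹ = [324/20639 -1104/20639; -9377/20639 -15442/20639; 20541/41278 3989/20639]
x' = x̄ + K·y = [150642/20639, 103973/20639, 109078/20639]
P' = (I − K·H)·P̄ = [791288/20639 597444/20639 592248/20639; 597444/20639 510679/20639 424092/20639; 592248/20639 424092/20639 908615/41278]

x' = [150642/20639, 103973/20639, 109078/20639]
P' = [791288/20639 597444/20639 592248/20639; 597444/20639 510679/20639 424092/20639; 592248/20639 424092/20639 908615/41278]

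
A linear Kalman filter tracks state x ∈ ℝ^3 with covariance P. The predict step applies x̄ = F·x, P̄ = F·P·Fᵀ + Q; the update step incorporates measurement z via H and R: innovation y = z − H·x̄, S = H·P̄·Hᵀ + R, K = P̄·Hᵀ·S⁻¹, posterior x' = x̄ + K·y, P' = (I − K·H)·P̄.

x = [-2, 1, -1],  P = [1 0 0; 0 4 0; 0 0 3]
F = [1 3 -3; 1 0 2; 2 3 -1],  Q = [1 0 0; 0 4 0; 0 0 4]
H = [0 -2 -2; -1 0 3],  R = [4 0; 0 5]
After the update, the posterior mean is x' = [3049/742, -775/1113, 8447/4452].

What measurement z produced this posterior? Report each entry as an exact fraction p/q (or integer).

x̄ = F·x = [4, -4, 0]
P̄ = F·P·Fᵀ + Q = [65 -17 47; -17 17 -4; 47 -4 47]
S = H·P̄·Hᵀ + R = [228 -198; -198 211]
K = P̄·Hᵀ·S⁻¹ = [199/742 227/371; -562/1113 -167/371; 233/4452 367/742]
x' − x̄ = [81/742, 3677/1113, 8447/4452] = K·y
y = (KᵀK)⁻¹·Kᵀ·(x' − x̄) = [-11, 5]
z = y + H·x̄ = [-11, 5] + [8, -4] = [-3, 1]

z = [-3, 1]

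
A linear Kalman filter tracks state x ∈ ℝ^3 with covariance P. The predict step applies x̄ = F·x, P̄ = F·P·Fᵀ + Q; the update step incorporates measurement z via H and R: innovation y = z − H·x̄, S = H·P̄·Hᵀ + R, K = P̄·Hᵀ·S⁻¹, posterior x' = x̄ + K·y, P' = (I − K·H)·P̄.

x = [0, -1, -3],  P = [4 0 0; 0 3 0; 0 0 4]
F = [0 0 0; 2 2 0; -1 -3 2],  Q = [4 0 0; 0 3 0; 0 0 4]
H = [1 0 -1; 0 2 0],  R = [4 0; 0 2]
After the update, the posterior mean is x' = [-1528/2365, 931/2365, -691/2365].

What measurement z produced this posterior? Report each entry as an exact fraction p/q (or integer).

z = [-1, 1]

x̄ = F·x = [0, -2, -3]
P̄ = F·P·Fᵀ + Q = [4 0 0; 0 31 -26; 0 -26 51]
S = H·P̄·Hᵀ + R = [59 52; 52 126]
K = P̄·Hᵀ·S⁻¹ = [252/2365 -104/2365; 26/2365 1153/2365; -1861/2365 -208/2365]
x' − x̄ = [-1528/2365, 5661/2365, 6404/2365] = K·y
y = (KᵀK)⁻¹·Kᵀ·(x' − x̄) = [-4, 5]
z = y + H·x̄ = [-4, 5] + [3, -4] = [-1, 1]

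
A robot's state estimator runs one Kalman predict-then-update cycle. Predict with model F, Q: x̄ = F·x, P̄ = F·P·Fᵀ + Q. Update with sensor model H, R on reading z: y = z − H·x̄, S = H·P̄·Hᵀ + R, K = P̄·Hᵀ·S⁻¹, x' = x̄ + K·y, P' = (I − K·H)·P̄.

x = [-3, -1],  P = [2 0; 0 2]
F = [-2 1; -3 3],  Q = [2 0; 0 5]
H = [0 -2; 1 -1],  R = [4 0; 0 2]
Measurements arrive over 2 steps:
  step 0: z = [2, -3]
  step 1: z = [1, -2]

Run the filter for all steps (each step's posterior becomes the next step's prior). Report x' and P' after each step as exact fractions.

step 0: x̄ = F·x = [5, 6]
step 0: P̄ = F·P·Fᵀ + Q = [12 18; 18 41]
step 0: y = z − H·x̄ = [14, -2]
step 0: S = H·P̄·Hᵀ + R = [168 46; 46 19]
step 0: K = P̄·Hᵀ·S⁻¹ = [-102/269 162/269; -125/269 -23/269]
step 0: x' = x̄ + K·y = [-407/269, -90/269]
step 0: P' = (I − K·H)·P̄ = [528/269 204/269; 204/269 250/269]
step 1: x̄ = F·x = [724/269, 951/269]
step 1: P̄ = F·P·Fᵀ + Q = [2084/269 2082/269; 2082/269 4675/269]
step 1: y = z − H·x̄ = [2171/269, -311/269]
step 1: S = H·P̄·Hᵀ + R = [19776/269 5186/269; 5186/269 3133/269]
step 1: K = P̄·Hᵀ·S⁻¹ = [-12134/32587 20106/32587; -14727/32587 -2593/32587]
step 1: x' = x̄ + K·y = [-33468/32587, -653/32587]
step 1: P' = (I − K·H)·P̄ = [64480/32587 24268/32587; 24268/32587 29454/32587]

step 0: x' = [-407/269, -90/269], P' = [528/269 204/269; 204/269 250/269]
step 1: x' = [-33468/32587, -653/32587], P' = [64480/32587 24268/32587; 24268/32587 29454/32587]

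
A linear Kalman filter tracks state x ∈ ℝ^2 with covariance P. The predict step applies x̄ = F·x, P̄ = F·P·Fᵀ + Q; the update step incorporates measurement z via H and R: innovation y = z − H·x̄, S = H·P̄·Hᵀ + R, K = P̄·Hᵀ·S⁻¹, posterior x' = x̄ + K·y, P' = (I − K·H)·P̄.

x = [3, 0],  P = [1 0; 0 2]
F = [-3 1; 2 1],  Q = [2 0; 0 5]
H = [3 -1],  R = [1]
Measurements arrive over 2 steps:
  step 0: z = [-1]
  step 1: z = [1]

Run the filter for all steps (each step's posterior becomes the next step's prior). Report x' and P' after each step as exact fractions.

step 0: x' = [-1/153, 182/153], P' = [140/153 377/153; 377/153 1154/153]
step 1: x' = [4181/4320, 169/90], P' = [12367/8640 743/180; 743/180 193/15]

step 0: x̄ = F·x = [-9, 6]
step 0: P̄ = F·P·Fᵀ + Q = [13 -4; -4 11]
step 0: y = z − H·x̄ = [32]
step 0: S = H·P̄·Hᵀ + R = [153]
step 0: K = P̄·Hᵀ·S⁻¹ = [43/153; -23/153]
step 0: x' = x̄ + K·y = [-1/153, 182/153]
step 0: P' = (I − K·H)·P̄ = [140/153 377/153; 377/153 1154/153]
step 1: x̄ = F·x = [185/153, 20/17]
step 1: P̄ = F·P·Fᵀ + Q = [458/153 -7/17; -7/17 443/17]
step 1: y = z − H·x̄ = [-74/51]
step 1: S = H·P̄·Hᵀ + R = [960/17]
step 1: K = P̄·Hᵀ·S⁻¹ = [479/2880; -29/60]
step 1: x' = x̄ + K·y = [4181/4320, 169/90]
step 1: P' = (I − K·H)·P̄ = [12367/8640 743/180; 743/180 193/15]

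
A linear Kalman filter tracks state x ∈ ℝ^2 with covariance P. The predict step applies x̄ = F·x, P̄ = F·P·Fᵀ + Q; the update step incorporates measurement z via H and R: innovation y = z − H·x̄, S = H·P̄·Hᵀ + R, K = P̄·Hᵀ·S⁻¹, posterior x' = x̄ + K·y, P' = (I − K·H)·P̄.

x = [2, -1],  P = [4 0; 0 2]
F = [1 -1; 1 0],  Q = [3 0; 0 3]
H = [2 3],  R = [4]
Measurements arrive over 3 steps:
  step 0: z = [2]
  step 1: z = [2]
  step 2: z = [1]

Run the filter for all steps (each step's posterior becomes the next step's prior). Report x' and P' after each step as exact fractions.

step 0: x' = [153/151, 12/151], P' = [459/151 -266/151; -266/151 216/151]
step 1: x' = [6577/24152, 6151/12076], P' = [65545/24152 -18185/12076; -18185/12076 7457/6038]
step 2: x' = [-318216/3523873, 1365607/3523873], P' = [9462974/3523873 -5259472/3523873; -5259472/3523873 4330092/3523873]

step 0: x̄ = F·x = [3, 2]
step 0: P̄ = F·P·Fᵀ + Q = [9 4; 4 7]
step 0: y = z − H·x̄ = [-10]
step 0: S = H·P̄·Hᵀ + R = [151]
step 0: K = P̄·Hᵀ·S⁻¹ = [30/151; 29/151]
step 0: x' = x̄ + K·y = [153/151, 12/151]
step 0: P' = (I − K·H)·P̄ = [459/151 -266/151; -266/151 216/151]
step 1: x̄ = F·x = [141/151, 153/151]
step 1: P̄ = F·P·Fᵀ + Q = [1660/151 725/151; 725/151 912/151]
step 1: y = z − H·x̄ = [-439/151]
step 1: S = H·P̄·Hᵀ + R = [24152/151]
step 1: K = P̄·Hᵀ·S⁻¹ = [5495/24152; 2093/12076]
step 1: x' = x̄ + K·y = [6577/24152, 6151/12076]
step 1: P' = (I − K·H)·P̄ = [65545/24152 -18185/12076; -18185/12076 7457/6038]
step 2: x̄ = F·x = [-5725/24152, 6577/24152]
step 2: P̄ = F·P·Fᵀ + Q = [240569/24152 101915/24152; 101915/24152 138001/24152]
step 2: y = z − H·x̄ = [15871/24152]
step 2: S = H·P̄·Hᵀ + R = [3523873/24152]
step 2: K = P̄·Hᵀ·S⁻¹ = [786883/3523873; 617833/3523873]
step 2: x' = x̄ + K·y = [-318216/3523873, 1365607/3523873]
step 2: P' = (I − K·H)·P̄ = [9462974/3523873 -5259472/3523873; -5259472/3523873 4330092/3523873]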